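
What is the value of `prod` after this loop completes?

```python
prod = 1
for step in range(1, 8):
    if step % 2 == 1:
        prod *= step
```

Product of odd numbers 1 to 7
`prod` takes the values: 1 → 3 → 15 → 105

Answer: 105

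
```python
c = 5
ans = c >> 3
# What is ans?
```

Trace:
`c = 5` → c = 5
`ans = c >> 3` → ans = 0
So ans = 0

Answer: 0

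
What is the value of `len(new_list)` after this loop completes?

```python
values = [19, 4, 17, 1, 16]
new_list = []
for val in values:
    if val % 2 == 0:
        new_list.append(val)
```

Count even numbers in [19, 4, 17, 1, 16]
`new_list` takes the values: [] → [4] → [4, 16]
So `len(new_list)` = 2

Answer: 2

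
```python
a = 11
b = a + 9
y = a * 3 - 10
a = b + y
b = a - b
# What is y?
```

Trace:
`a = 11` → a = 11
`b = a + 9` → b = 20
`y = a * 3 - 10` → y = 23
`a = b + y` → a = 43
`b = a - b` → b = 23
So y = 23

Answer: 23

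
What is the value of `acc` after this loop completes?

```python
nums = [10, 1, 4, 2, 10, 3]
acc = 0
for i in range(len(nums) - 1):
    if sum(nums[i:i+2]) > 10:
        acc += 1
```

Count windows with sum > 10
`acc` takes the values: 0 → 1 → 2 → 3

Answer: 3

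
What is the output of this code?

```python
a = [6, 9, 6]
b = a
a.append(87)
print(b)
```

Key concept: basic list aliasing.
Step by step:
`a = [6, 9, 6]` → a = [6, 9, 6]
`b = a` → b = [6, 9, 6] (same object as a)
`a.append(87)` → a = [6, 9, 6, 87] (same object as b); b = [6, 9, 6, 87] (same object as a)
`print(b)` → prints [6, 9, 6, 87]

Answer: [6, 9, 6, 87]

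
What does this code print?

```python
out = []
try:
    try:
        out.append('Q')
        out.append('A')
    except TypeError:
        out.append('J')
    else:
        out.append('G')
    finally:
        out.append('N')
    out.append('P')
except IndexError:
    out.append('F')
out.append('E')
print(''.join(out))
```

Execution trace: 'Q' (inner try body) → 'A' (inner try body, no exception) → 'G' (inner else) → 'N' (inner finally) → 'P' (try body, no exception) → 'E' (after the try/except). Output: QAGNPE

Answer: QAGNPE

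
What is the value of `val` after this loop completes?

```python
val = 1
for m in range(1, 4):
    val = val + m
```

Start at 1, add 1 through 3
`val` takes the values: 1 → 2 → 4 → 7

Answer: 7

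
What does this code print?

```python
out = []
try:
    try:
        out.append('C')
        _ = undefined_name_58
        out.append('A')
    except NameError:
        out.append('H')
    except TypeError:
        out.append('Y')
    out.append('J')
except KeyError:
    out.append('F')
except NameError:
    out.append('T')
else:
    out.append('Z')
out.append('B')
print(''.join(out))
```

Execution trace: 'C' (inner try body) → 'H' (inner except NameError) → 'J' (try body, no exception) → 'Z' (else) → 'B' (after the try/except). Output: CHJZB

Answer: CHJZB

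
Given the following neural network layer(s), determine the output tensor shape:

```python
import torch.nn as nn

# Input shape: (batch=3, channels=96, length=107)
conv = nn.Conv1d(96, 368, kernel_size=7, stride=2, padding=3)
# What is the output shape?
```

Input: (3, 96, 107) -> Output: (3, 368, 54)

Answer: (3, 368, 54)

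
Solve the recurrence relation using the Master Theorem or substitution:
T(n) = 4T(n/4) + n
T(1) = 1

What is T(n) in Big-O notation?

By Master Theorem: a=4, b=4, f(n)=n. Since log_4(4) = 1 and f(n) = Θ(n^1), Case 2 applies. T(n) = O(n log n).

Answer: O(n log n)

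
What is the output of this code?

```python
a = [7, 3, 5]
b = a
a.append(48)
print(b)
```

Key concept: basic list aliasing.
Step by step:
`a = [7, 3, 5]` → a = [7, 3, 5]
`b = a` → b = [7, 3, 5] (same object as a)
`a.append(48)` → a = [7, 3, 5, 48] (same object as b); b = [7, 3, 5, 48] (same object as a)
`print(b)` → prints [7, 3, 5, 48]

Answer: [7, 3, 5, 48]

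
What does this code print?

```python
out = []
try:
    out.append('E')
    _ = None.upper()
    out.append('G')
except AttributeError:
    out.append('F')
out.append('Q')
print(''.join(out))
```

Execution trace: 'E' (try body) → 'F' (except AttributeError) → 'Q' (after the try/except). Output: EFQ

Answer: EFQ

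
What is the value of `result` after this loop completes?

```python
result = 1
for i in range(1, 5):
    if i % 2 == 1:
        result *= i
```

Product of odd numbers 1 to 4
`result` takes the values: 1 → 3

Answer: 3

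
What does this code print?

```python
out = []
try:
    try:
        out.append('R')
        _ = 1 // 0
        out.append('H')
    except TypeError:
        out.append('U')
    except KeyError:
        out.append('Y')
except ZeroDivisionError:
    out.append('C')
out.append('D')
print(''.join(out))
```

Execution trace: 'R' (try body) → 'C' (outer except ZeroDivisionError) → 'D' (after the try/except). Output: RCD

Answer: RCD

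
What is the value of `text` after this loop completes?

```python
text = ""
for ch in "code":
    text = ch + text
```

Reverse 'code'
`text` takes the values: "" → "c" → "oc" → "doc" → "edoc"

Answer: "edoc"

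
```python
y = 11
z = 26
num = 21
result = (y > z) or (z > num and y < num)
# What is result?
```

Trace:
`y = 11` → y = 11
`z = 26` → z = 26
`num = 21` → num = 21
`result = (y > z) or (z > num and y < num)` → result = True
So result = True

Answer: True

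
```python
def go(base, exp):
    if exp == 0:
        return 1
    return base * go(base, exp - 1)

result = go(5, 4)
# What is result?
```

go(5, 4) = 5 * 5 * 5 * 5 = 625

Answer: 625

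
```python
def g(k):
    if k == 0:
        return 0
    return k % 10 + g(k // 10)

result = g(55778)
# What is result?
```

Sum of digits of 55778: 8 + 7 + 7 + 5 + 5 = 32

Answer: 32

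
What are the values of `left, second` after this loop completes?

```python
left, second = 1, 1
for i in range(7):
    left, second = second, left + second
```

Fibonacci: after 7 iterations
`left, second` takes the values: (1, 1) → (1, 2) → (2, 3) → (3, 5) → (5, 8) → (8, 13) → (13, 21) → (21, 34)

Answer: 21, 34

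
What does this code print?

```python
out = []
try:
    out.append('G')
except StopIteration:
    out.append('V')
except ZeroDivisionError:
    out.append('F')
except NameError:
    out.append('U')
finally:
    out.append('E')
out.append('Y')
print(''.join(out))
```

Execution trace: 'G' (try body, no exception) → 'E' (finally) → 'Y' (after the try/except). Output: GEY

Answer: GEY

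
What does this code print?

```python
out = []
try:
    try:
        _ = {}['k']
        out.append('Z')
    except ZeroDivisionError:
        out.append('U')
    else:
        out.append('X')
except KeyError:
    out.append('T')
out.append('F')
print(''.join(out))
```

Execution trace: 'T' (outer except KeyError) → 'F' (after the try/except). Output: TF

Answer: TF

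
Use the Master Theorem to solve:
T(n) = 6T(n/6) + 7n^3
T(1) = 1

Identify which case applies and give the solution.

a=6, b=6, f(n)=7n^3. log_6(6) = 1. Since c=3 > 1 and the regularity condition holds (6(n/6)^3 = (6/6^3)n^3 with 6/6^3 < 1), Case 3 applies: T(n) = Θ(f(n)) = O(n^3).

Answer: O(n^3) - Case 3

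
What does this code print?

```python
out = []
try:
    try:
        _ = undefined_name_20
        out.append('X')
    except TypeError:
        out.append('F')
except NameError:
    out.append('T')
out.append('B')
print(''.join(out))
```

Execution trace: 'T' (outer except NameError) → 'B' (after the try/except). Output: TB

Answer: TB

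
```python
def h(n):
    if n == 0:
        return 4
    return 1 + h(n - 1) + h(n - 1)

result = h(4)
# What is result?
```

h(n) = 1 + 2·h(n-1), h(0)=4. Closed form: (4+1)·2^4 - 1 = 79.

Answer: 79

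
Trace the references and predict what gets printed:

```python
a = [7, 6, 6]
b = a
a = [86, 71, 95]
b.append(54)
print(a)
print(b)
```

Key concept: rebinding vs mutation: a is rebound to a new list, b still points at the original.
Step by step:
`a = [7, 6, 6]` → a = [7, 6, 6]
`b = a` → b = [7, 6, 6] (same object as a)
`a = [86, 71, 95]` → a = [86, 71, 95]
`b.append(54)` → b = [7, 6, 6, 54]
`print(a)` → prints [86, 71, 95]
`print(b)` → prints [7, 6, 6, 54]

Answer:
[86, 71, 95]
[7, 6, 6, 54]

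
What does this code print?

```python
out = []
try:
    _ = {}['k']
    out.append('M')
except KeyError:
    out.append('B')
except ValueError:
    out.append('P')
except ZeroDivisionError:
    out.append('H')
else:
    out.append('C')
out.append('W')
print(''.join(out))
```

Execution trace: 'B' (except KeyError) → 'W' (after the try/except). Output: BW

Answer: BW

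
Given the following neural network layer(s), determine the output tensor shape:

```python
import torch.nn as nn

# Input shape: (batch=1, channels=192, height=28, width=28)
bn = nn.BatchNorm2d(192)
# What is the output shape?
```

Input: (1, 192, 28, 28) -> Output: (1, 192, 28, 28)

Answer: (1, 192, 28, 28)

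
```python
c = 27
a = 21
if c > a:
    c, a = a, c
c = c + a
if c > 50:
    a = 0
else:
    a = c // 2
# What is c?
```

Trace:
`c = 27` → c = 27
`a = 21` → a = 21
`if c > a: ...` → c > a is True → c = 21; a = 27
`c = c + a` → c = 48
`if c > 50: ...` → c > 50 is False, take else branch → a = 24
So c = 48

Answer: 48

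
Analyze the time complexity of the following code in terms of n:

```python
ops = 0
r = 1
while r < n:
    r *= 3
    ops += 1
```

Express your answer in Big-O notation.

Each loop level contributes: log n. Multiplying the contributions gives O(log n).

Answer: O(log n)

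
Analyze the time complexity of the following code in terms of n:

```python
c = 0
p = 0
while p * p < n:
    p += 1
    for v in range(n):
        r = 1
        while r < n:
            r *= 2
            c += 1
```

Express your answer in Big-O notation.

Each loop level contributes: √n × n × log n. Multiplying the contributions gives O(n√n log n).

Answer: O(n√n log n)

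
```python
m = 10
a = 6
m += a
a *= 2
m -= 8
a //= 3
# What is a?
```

Trace:
`m = 10` → m = 10
`a = 6` → a = 6
`m += a` → m = 16
`a *= 2` → a = 12
`m -= 8` → m = 8
`a //= 3` → a = 4
So a = 4

Answer: 4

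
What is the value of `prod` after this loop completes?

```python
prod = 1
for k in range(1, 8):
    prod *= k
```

7! = 5040
`prod` takes the values: 1 → 2 → 6 → 24 → 120 → 720 → 5040

Answer: 5040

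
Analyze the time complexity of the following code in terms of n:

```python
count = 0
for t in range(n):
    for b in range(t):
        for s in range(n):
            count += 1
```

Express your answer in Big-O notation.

Each loop level contributes: n × n × n. Multiplying the contributions gives O(n^3).

Answer: O(n^3)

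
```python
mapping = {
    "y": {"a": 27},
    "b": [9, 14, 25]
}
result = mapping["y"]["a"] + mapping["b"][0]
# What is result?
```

Trace:
`mapping = { ...` → mapping = {'y': {'a': 27}, 'b': [9, 14, 25]}
`result = mapping["y"]["a"] + mapping["b"][0]` → result = 36
So result = 36

Answer: 36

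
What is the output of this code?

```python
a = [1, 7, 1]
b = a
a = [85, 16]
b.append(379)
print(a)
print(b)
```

Key concept: rebinding vs mutation: a is rebound to a new list, b still points at the original.
Step by step:
`a = [1, 7, 1]` → a = [1, 7, 1]
`b = a` → b = [1, 7, 1] (same object as a)
`a = [85, 16]` → a = [85, 16]
`b.append(379)` → b = [1, 7, 1, 379]
`print(a)` → prints [85, 16]
`print(b)` → prints [1, 7, 1, 379]

Answer:
[85, 16]
[1, 7, 1, 379]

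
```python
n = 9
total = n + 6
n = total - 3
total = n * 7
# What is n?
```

Trace:
`n = 9` → n = 9
`total = n + 6` → total = 15
`n = total - 3` → n = 12
`total = n * 7` → total = 84
So n = 12

Answer: 12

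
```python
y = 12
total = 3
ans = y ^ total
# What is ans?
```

Trace:
`y = 12` → y = 12
`total = 3` → total = 3
`ans = y ^ total` → ans = 15
So ans = 15

Answer: 15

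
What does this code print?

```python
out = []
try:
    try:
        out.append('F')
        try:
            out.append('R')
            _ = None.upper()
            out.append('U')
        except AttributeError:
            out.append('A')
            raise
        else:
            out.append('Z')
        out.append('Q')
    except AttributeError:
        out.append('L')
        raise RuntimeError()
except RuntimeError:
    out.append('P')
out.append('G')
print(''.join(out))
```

Execution trace: 'F' (try body) → 'R' (inner try body) → 'A' (inner except AttributeError) → 'L' (except AttributeError) → 'P' (outer except RuntimeError) → 'G' (after the try/except). Output: FRALPG

Answer: FRALPG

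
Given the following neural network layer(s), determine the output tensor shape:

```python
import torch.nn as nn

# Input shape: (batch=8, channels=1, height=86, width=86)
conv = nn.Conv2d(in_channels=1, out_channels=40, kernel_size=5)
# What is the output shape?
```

Input: (8, 1, 86, 86) -> Output: (8, 40, 82, 82)

Answer: (8, 40, 82, 82)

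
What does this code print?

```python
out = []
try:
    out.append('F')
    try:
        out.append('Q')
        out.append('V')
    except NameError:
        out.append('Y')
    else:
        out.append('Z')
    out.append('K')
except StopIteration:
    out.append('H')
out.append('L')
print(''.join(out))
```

Execution trace: 'F' (try body) → 'Q' (inner try body) → 'V' (inner try body, no exception) → 'Z' (inner else) → 'K' (try body, no exception) → 'L' (after the try/except). Output: FQVZKL

Answer: FQVZKL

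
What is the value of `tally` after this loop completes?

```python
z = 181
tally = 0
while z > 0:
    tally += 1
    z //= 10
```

Count digits by repeated division by 10
`tally` takes the values: 0 → 1 → 2 → 3

Answer: 3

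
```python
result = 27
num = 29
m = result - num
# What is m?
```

Trace:
`result = 27` → result = 27
`num = 29` → num = 29
`m = result - num` → m = -2
So m = -2

Answer: -2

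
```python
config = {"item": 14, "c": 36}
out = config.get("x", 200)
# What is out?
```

Trace:
`config = {"item": 14, "c": 36}` → config = {'item': 14, 'c': 36}
`out = config.get("x", 200)` → out = 200
So out = 200

Answer: 200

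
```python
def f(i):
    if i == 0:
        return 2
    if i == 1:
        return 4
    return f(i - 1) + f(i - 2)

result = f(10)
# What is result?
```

Build up from base cases: f(0)=2, f(1)=4, f(2)=6, f(3)=10, f(4)=16, f(5)=26, f(6)=42, ..., f(10)=288

Answer: 288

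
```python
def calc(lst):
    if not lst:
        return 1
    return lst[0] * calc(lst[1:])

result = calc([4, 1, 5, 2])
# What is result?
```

Product over [4, 1, 5, 2] = 4 * 1 * 5 * 2 = 40

Answer: 40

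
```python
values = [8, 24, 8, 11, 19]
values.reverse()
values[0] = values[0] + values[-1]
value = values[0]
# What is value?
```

Trace:
`values = [8, 24, 8, 11, 19]` → values = [8, 24, 8, 11, 19]
`values.reverse()` → values = [19, 11, 8, 24, 8]
`values[0] = values[0] + values[-1]` → values = [27, 11, 8, 24, 8]
`value = values[0]` → value = 27
So value = 27

Answer: 27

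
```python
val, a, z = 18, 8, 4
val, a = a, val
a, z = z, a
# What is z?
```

Trace:
`val, a, z = 18, 8, 4` → val = 18; a = 8; z = 4
`val, a = a, val` → val = 8; a = 18
`a, z = z, a` → a = 4; z = 18
So z = 18

Answer: 18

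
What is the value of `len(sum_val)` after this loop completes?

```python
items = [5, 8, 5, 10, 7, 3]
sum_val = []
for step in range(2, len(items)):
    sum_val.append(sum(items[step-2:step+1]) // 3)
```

Number of 3-element averages
`sum_val` takes the values: [] → [6] → [6, 7] → [6, 7, 7] → [6, 7, 7, 6]
So `len(sum_val)` = 4

Answer: 4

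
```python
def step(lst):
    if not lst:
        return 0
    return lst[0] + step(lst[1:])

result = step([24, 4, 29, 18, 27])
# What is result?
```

24 + 4 + 29 + 18 + 27 + 0 = 102

Answer: 102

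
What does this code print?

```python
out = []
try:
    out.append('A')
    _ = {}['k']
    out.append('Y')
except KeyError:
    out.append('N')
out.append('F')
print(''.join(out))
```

Execution trace: 'A' (try body) → 'N' (except KeyError) → 'F' (after the try/except). Output: ANF

Answer: ANF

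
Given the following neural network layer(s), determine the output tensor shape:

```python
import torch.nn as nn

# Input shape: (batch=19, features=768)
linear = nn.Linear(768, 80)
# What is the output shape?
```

Input: (19, 768) -> Output: (19, 80)

Answer: (19, 80)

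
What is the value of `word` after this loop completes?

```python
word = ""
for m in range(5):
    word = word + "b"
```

Repeat 'b' 5 times
`word` takes the values: "" → "b" → "bb" → "bbb" → "bbbb" → "bbbbb"

Answer: "bbbbb"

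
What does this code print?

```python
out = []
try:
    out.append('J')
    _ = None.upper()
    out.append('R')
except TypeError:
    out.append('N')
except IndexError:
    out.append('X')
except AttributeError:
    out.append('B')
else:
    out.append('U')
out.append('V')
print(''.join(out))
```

Execution trace: 'J' (try body) → 'B' (except AttributeError) → 'V' (after the try/except). Output: JBV

Answer: JBV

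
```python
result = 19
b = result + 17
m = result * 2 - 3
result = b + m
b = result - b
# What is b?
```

Trace:
`result = 19` → result = 19
`b = result + 17` → b = 36
`m = result * 2 - 3` → m = 35
`result = b + m` → result = 71
`b = result - b` → b = 35
So b = 35

Answer: 35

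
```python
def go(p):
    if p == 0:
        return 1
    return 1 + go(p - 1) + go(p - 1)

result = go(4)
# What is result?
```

go(p) = 1 + 2·go(p-1), go(0)=1. Closed form: (1+1)·2^4 - 1 = 31.

Answer: 31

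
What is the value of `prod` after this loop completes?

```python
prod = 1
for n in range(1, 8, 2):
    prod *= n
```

Product of 1, 3, 5, ... up to 7
`prod` takes the values: 1 → 3 → 15 → 105

Answer: 105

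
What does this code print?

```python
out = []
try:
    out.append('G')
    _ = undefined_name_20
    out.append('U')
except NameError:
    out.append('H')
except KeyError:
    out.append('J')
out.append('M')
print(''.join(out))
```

Execution trace: 'G' (try body) → 'H' (except NameError) → 'M' (after the try/except). Output: GHM

Answer: GHM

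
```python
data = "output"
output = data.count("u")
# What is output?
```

Trace:
`data = "output"` → data = 'output'
`output = data.count("u")` → output = 2
So output = 2

Answer: 2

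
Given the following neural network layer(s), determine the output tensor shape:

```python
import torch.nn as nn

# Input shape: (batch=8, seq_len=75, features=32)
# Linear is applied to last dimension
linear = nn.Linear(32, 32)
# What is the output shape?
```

Input: (8, 75, 32) -> Output: (8, 75, 32)

Answer: (8, 75, 32)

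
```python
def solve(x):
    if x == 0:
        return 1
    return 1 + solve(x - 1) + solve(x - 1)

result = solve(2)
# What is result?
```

solve(x) = 1 + 2·solve(x-1), solve(0)=1. Closed form: (1+1)·2^2 - 1 = 7.

Answer: 7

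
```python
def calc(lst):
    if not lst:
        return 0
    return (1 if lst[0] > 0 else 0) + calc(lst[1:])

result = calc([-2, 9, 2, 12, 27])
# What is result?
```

Count of positive elements in [-2, 9, 2, 12, 27] = 4

Answer: 4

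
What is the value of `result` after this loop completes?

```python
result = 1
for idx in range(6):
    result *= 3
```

3^6 = 729
`result` takes the values: 1 → 3 → 9 → 27 → 81 → 243 → 729

Answer: 729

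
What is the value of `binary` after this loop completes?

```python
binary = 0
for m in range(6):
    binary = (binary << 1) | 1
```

Build 6 consecutive 1-bits: 0b111111
`binary` takes the values: 0 → 1 → 3 → 7 → 15 → 31 → 63

Answer: 63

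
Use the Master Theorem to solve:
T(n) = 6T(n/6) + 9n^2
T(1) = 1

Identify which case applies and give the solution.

a=6, b=6, f(n)=9n^2. log_6(6) = 1. Since c=2 > 1 and the regularity condition holds (6(n/6)^2 = (6/6^2)n^2 with 6/6^2 < 1), Case 3 applies: T(n) = Θ(f(n)) = O(n^2).

Answer: O(n^2) - Case 3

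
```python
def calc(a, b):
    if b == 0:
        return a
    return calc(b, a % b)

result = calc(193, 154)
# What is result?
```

calc(193, 154) -> calc(154, 39) -> calc(39, 37) -> calc(37, 2) -> calc(2, 1) -> calc(1, 0) -> 1

Answer: 1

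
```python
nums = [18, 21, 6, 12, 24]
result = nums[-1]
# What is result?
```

Trace:
`nums = [18, 21, 6, 12, 24]` → nums = [18, 21, 6, 12, 24]
`result = nums[-1]` → result = 24
So result = 24

Answer: 24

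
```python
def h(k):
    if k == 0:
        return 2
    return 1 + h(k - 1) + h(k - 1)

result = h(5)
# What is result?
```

h(k) = 1 + 2·h(k-1), h(0)=2. Closed form: (2+1)·2^5 - 1 = 95.

Answer: 95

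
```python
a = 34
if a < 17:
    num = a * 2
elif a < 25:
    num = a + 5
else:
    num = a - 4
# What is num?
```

Trace:
`a = 34` → a = 34
`if a < 17: ...` → a < 17 is False, a < 25 is False, take else branch → num = 30
So num = 30

Answer: 30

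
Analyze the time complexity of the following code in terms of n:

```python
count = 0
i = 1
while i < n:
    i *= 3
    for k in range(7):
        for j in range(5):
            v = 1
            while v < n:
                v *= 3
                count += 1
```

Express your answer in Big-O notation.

Each loop level contributes: log n × 1 × 1 × log n. Multiplying the contributions gives O(log² n).

Answer: O(log² n)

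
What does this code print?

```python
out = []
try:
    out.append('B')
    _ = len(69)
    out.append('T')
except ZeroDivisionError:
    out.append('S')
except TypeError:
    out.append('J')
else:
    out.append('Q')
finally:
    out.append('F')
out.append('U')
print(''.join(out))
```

Execution trace: 'B' (try body) → 'J' (except TypeError) → 'F' (finally) → 'U' (after the try/except). Output: BJFU

Answer: BJFU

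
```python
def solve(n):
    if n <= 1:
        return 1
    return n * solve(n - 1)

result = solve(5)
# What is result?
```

solve(5) = 5 * 4 * 3 * 2 * 1 = 120

Answer: 120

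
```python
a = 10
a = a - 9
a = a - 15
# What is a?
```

Trace:
`a = 10` → a = 10
`a = a - 9` → a = 1
`a = a - 15` → a = -14
So a = -14

Answer: -14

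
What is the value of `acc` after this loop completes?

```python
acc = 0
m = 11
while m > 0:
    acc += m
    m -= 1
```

Sum 11 down to 1
`acc` takes the values: 0 → 11 → 21 → 30 → 38 → 45 → 51 → 56 → 60 → 63 → 65 → 66

Answer: 66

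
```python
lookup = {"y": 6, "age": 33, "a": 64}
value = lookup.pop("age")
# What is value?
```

Trace:
`lookup = {"y": 6, "age": 33, "a": 64}` → lookup = {'y': 6, 'age': 33, 'a': 64}
`value = lookup.pop("age")` → lookup = {'y': 6, 'a': 64}; value = 33
So value = 33

Answer: 33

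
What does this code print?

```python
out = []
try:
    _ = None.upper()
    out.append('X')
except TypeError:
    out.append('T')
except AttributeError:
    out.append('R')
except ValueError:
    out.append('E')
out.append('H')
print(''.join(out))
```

Execution trace: 'R' (except AttributeError) → 'H' (after the try/except). Output: RH

Answer: RH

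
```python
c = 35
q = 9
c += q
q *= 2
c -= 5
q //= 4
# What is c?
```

Trace:
`c = 35` → c = 35
`q = 9` → q = 9
`c += q` → c = 44
`q *= 2` → q = 18
`c -= 5` → c = 39
`q //= 4` → q = 4
So c = 39

Answer: 39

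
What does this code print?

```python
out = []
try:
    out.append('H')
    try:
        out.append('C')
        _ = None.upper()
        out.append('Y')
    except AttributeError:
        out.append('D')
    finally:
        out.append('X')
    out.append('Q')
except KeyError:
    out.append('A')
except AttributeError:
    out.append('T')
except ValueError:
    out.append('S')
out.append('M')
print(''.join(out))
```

Execution trace: 'H' (try body) → 'C' (inner try body) → 'D' (inner except AttributeError) → 'X' (inner finally) → 'Q' (try body, no exception) → 'M' (after the try/except). Output: HCDXQM

Answer: HCDXQM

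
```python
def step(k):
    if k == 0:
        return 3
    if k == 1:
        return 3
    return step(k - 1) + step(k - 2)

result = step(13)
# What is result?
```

Build up from base cases: step(0)=3, step(1)=3, step(2)=6, step(3)=9, step(4)=15, step(5)=24, step(6)=39, ..., step(13)=1131

Answer: 1131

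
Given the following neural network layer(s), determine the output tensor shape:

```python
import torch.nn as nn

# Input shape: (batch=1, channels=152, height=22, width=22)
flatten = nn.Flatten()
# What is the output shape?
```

Input: (1, 152, 22, 22) -> Output: (1, 73568)

Answer: (1, 73568)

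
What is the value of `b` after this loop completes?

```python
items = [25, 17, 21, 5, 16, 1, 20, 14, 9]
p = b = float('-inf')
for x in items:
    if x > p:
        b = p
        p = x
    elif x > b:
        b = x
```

Second largest (with repeats) in [25, 17, 21, 5, 16, 1, 20, 14, 9]
`b` takes the values: -inf → 17 → 21

Answer: 21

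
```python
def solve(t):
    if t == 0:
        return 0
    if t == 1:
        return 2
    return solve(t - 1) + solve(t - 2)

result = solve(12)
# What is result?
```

Build up from base cases: solve(0)=0, solve(1)=2, solve(2)=2, solve(3)=4, solve(4)=6, solve(5)=10, solve(6)=16, ..., solve(12)=288

Answer: 288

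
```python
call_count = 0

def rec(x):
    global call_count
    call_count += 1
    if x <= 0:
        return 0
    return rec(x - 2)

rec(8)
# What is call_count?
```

Linear recursion stepping by 2: 5 calls from x=8 down to ≤0.

Answer: 5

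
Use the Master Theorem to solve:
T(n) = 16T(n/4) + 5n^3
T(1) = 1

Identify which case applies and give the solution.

a=16, b=4, f(n)=5n^3. log_4(16) = 2. Since c=3 > 2 and the regularity condition holds (16(n/4)^3 = (16/4^3)n^3 with 16/4^3 < 1), Case 3 applies: T(n) = Θ(f(n)) = O(n^3).

Answer: O(n^3) - Case 3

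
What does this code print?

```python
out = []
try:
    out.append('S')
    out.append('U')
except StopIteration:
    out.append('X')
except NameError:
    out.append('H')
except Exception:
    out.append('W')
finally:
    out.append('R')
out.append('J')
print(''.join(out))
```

Execution trace: 'S' (try body) → 'U' (try body, no exception) → 'R' (finally) → 'J' (after the try/except). Output: SURJ

Answer: SURJ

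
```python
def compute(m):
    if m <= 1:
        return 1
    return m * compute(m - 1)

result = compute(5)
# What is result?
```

compute(5) = 5 * 4 * 3 * 2 * 1 = 120

Answer: 120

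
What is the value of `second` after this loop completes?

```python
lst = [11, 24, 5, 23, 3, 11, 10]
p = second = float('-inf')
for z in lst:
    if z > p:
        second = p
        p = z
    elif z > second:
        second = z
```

Second largest (with repeats) in [11, 24, 5, 23, 3, 11, 10]
`second` takes the values: -inf → 11 → 23

Answer: 23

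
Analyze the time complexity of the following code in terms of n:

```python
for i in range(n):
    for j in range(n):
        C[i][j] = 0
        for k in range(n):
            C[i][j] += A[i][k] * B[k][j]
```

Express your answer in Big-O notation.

This is Naive matrix multiplication. Time complexity: O(n³).

Answer: O(n³)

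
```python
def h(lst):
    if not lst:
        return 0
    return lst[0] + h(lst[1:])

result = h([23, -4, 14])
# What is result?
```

23 + (-4) + 14 + 0 = 33

Answer: 33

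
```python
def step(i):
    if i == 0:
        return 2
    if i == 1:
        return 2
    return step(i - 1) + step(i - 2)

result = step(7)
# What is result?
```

Build up from base cases: step(0)=2, step(1)=2, step(2)=4, step(3)=6, step(4)=10, step(5)=16, step(6)=26, ..., step(7)=42

Answer: 42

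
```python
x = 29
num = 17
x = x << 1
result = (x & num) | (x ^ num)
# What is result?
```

Trace:
`x = 29` → x = 29
`num = 17` → num = 17
`x = x << 1` → x = 58
`result = (x & num) | (x ^ num)` → result = 59
So result = 59

Answer: 59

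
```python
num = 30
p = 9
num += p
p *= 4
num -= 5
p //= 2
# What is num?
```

Trace:
`num = 30` → num = 30
`p = 9` → p = 9
`num += p` → num = 39
`p *= 4` → p = 36
`num -= 5` → num = 34
`p //= 2` → p = 18
So num = 34

Answer: 34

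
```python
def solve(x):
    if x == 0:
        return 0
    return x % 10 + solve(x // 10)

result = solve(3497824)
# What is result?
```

Sum of digits of 3497824: 4 + 2 + 8 + 7 + 9 + 4 + 3 = 37

Answer: 37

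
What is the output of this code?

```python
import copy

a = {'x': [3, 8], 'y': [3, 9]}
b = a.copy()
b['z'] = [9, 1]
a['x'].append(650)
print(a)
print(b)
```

Key concept: shallow copy of dict with mutable values.
Step by step:
`a = {'x': [3, 8], 'y': [3, 9]}` → a = {'x': [3, 8], 'y': [3, 9]}
`b = a.copy()` → b = {'x': [3, 8], 'y': [3, 9]}
`b['z'] = [9, 1]` → b = {'x': [3, 8], 'y': [3, 9], 'z': [9, 1]}
`a['x'].append(650)` → a = {'x': [3, 8, 650], 'y': [3, 9]}; b = {'x': [3, 8, 650], 'y': [3, 9], 'z': [9, 1]}
`print(a)` → prints {'x': [3, 8, 650], 'y': [3, 9]}
`print(b)` → prints {'x': [3, 8, 650], 'y': [3, 9], 'z': [9, 1]}

Answer:
{'x': [3, 8, 650], 'y': [3, 9]}
{'x': [3, 8, 650], 'y': [3, 9], 'z': [9, 1]}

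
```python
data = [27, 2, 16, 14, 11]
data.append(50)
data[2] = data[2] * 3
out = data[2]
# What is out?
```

Trace:
`data = [27, 2, 16, 14, 11]` → data = [27, 2, 16, 14, 11]
`data.append(50)` → data = [27, 2, 16, 14, 11, 50]
`data[2] = data[2] * 3` → data = [27, 2, 48, 14, 11, 50]
`out = data[2]` → out = 48
So out = 48

Answer: 48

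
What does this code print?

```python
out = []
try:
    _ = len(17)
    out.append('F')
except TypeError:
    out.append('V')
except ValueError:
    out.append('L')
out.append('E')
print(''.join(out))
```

Execution trace: 'V' (except TypeError) → 'E' (after the try/except). Output: VE

Answer: VE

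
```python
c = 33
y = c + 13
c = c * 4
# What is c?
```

Trace:
`c = 33` → c = 33
`y = c + 13` → y = 46
`c = c * 4` → c = 132
So c = 132

Answer: 132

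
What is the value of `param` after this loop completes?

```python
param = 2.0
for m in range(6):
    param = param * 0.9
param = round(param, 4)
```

Exponential decay: 2.0 * 0.9^6
`param` takes the values: 2.0 → 1.8 → 1.62 → 1.458 → 1.3122 → 1.18098 → 1.062882 → 1.0629

Answer: 1.0629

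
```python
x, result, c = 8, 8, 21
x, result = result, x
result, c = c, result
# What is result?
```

Trace:
`x, result, c = 8, 8, 21` → x = 8; result = 8; c = 21
`x, result = result, x` → x = 8; result = 8
`result, c = c, result` → result = 21; c = 8
So result = 21

Answer: 21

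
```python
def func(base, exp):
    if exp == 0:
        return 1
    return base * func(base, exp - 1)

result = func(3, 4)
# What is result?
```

func(3, 4) = 3 * 3 * 3 * 3 = 81

Answer: 81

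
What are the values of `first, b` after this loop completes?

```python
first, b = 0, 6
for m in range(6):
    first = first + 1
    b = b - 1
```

first goes 0→6, b goes 6→0
`first, b` takes the values: (0, 6) → (1, 6) → (1, 5) → (2, 5) → (2, 4) → (3, 4) → (3, 3) → (4, 3) → (4, 2) → (5, 2) → (5, 1) → (6, 1) → (6, 0)

Answer: 6, 0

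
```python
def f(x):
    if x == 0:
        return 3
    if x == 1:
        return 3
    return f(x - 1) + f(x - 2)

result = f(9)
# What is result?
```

Build up from base cases: f(0)=3, f(1)=3, f(2)=6, f(3)=9, f(4)=15, f(5)=24, f(6)=39, ..., f(9)=165

Answer: 165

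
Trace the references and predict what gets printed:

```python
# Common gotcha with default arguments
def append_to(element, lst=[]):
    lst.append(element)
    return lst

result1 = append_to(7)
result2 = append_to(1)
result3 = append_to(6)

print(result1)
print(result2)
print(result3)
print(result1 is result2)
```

Key concept: mutable default argument gotcha.
Step by step:
`result1 = append_to(7)` → result1 = [7]
`result2 = append_to(1)` → result1 = [7, 1] (same object as result2); result2 = [7, 1] (same object as result1)
`result3 = append_to(6)` → result1 = [7, 1, 6] (same object as result2, result3); result2 = [7, 1, 6] (same object as result1, result3); result3 = [7, 1, 6] (same object as result1, result2)
`print(result1)` → prints [7, 1, 6]
`print(result2)` → prints [7, 1, 6]
`print(result3)` → prints [7, 1, 6]
`print(result1 is result2)` → prints True

Answer:
[7, 1, 6]
[7, 1, 6]
[7, 1, 6]
True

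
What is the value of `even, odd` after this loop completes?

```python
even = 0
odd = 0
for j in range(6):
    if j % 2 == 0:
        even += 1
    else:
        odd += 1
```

Count evens and odds in range(6)
`even, odd` takes the values: (0, 0) → (1, 0) → (1, 1) → (2, 1) → (2, 2) → (3, 2) → (3, 3)

Answer: 3, 3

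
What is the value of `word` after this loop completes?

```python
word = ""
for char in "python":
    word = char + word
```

Reverse 'python'
`word` takes the values: "" → "p" → "yp" → "typ" → "htyp" → "ohtyp" → "nohtyp"

Answer: "nohtyp"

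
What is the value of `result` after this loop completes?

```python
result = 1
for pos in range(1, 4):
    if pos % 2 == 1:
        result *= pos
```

Product of odd numbers 1 to 3
`result` takes the values: 1 → 3

Answer: 3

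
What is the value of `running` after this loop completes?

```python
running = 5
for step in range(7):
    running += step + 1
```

Start at 5, add 1 to 7 = 33
`running` takes the values: 5 → 6 → 8 → 11 → 15 → 20 → 26 → 33

Answer: 33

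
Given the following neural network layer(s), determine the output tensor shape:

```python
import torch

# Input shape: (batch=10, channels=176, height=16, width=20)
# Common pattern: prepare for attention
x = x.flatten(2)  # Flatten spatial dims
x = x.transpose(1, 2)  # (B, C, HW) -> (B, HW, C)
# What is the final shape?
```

Input: (10, 176, 16, 20) -> after flatten(2): (10, 176, 320) -> Output: (10, 320, 176)

Answer: (10, 320, 176)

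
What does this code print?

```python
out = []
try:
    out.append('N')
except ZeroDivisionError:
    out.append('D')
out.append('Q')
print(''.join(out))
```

Execution trace: 'N' (try body, no exception) → 'Q' (after the try/except). Output: NQ

Answer: NQ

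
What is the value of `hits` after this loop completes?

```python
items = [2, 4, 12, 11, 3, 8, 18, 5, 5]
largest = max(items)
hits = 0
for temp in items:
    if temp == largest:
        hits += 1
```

Count of max value 18 in [2, 4, 12, 11, 3, 8, 18, 5, 5]
`hits` takes the values: 0 → 1

Answer: 1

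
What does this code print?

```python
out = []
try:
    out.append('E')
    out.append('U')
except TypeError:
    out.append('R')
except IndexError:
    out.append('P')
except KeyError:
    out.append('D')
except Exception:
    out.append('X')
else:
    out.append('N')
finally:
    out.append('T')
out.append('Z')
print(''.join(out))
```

Execution trace: 'E' (try body) → 'U' (try body, no exception) → 'N' (else) → 'T' (finally) → 'Z' (after the try/except). Output: EUNTZ

Answer: EUNTZ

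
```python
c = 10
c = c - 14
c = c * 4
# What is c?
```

Trace:
`c = 10` → c = 10
`c = c - 14` → c = -4
`c = c * 4` → c = -16
So c = -16

Answer: -16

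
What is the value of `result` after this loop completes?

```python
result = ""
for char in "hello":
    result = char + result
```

Reverse 'hello'
`result` takes the values: "" → "h" → "eh" → "leh" → "lleh" → "olleh"

Answer: "olleh"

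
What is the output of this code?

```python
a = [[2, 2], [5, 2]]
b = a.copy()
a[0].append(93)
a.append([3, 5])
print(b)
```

Key concept: shallow copy with nested lists.
Step by step:
`a = [[2, 2], [5, 2]]` → a = [[2, 2], [5, 2]]
`b = a.copy()` → b = [[2, 2], [5, 2]]
`a[0].append(93)` → a = [[2, 2, 93], [5, 2]]; b = [[2, 2, 93], [5, 2]]
`a.append([3, 5])` → a = [[2, 2, 93], [5, 2], [3, 5]]
`print(b)` → prints [[2, 2, 93], [5, 2]]

Answer: [[2, 2, 93], [5, 2]]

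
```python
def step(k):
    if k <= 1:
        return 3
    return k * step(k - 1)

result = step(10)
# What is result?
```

step(10) = 10 * 9 * 8 * 7 * 6 * 5 * 4 * 3 * 2 * 3 = 10886400

Answer: 10886400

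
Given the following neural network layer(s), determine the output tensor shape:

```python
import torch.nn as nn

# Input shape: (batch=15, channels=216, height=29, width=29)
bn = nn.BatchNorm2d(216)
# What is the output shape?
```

Input: (15, 216, 29, 29) -> Output: (15, 216, 29, 29)

Answer: (15, 216, 29, 29)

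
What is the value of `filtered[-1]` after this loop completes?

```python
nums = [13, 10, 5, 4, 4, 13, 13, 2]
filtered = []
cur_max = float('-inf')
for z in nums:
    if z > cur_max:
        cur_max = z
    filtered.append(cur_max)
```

Running max ends at 13
`filtered` takes the values: [] → [13] → [13, 13] → [13, 13, 13] → [13, 13, 13, 13] → [13, 13, 13, 13, 13] → [13, 13, 13, 13, 13, 13] → [13, 13, 13, 13, 13, 13, 13] → [13, 13, 13, 13, 13, 13, 13, 13]
So `filtered[-1]` = 13

Answer: 13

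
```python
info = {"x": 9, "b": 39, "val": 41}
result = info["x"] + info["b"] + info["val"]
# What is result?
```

Trace:
`info = {"x": 9, "b": 39, "val": 41}` → info = {'x': 9, 'b': 39, 'val': 41}
`result = info["x"] + info["b"] + info["val"]` → result = 89
So result = 89

Answer: 89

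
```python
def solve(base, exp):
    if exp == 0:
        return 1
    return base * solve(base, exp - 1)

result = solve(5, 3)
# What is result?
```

solve(5, 3) = 5 * 5 * 5 = 125

Answer: 125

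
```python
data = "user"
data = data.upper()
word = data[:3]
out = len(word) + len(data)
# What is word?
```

Trace:
`data = "user"` → data = 'user'
`data = data.upper()` → data = 'USER'
`word = data[:3]` → word = 'USE'
`out = len(word) + len(data)` → out = 7
So word = 'USE'

Answer: 'USE'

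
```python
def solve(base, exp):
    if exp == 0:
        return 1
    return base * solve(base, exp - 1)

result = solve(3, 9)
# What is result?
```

solve(3, 9) = 3 * 3 * 3 * 3 * 3 * 3 * 3 * 3 * 3 = 19683

Answer: 19683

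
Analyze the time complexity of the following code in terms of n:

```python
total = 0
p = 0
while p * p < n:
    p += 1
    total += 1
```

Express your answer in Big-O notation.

Each loop level contributes: √n. Multiplying the contributions gives O(√n).

Answer: O(√n)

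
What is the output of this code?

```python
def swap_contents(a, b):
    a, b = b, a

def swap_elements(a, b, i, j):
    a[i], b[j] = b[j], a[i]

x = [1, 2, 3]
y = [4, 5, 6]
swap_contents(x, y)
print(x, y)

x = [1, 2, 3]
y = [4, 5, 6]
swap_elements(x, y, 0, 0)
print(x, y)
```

Key concept: parameter rebinding vs mutation.
Step by step:
`x = [1, 2, 3]` → x = [1, 2, 3]
`y = [4, 5, 6]` → y = [4, 5, 6]
`swap_contents(x, y)` → no visible change to tracked variables
`print(x, y)` → prints [1, 2, 3] [4, 5, 6]
`x = [1, 2, 3]` → x = [1, 2, 3]
`y = [4, 5, 6]` → y = [4, 5, 6]
`swap_elements(x, y, 0, 0)` → x = [4, 2, 3]; y = [1, 5, 6]
`print(x, y)` → prints [4, 2, 3] [1, 5, 6]

Answer:
[1, 2, 3] [4, 5, 6]
[4, 2, 3] [1, 5, 6]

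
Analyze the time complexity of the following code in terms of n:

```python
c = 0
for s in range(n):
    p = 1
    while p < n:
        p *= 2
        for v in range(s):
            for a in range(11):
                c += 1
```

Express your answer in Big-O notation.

Each loop level contributes: n × log n × n × 1. Multiplying the contributions gives O(n^2 log n).

Answer: O(n^2 log n)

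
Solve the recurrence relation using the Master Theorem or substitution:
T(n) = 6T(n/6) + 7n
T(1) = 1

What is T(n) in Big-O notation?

By Master Theorem: a=6, b=6, f(n)=7n. Since log_6(6) = 1 and f(n) = Θ(n^1), Case 2 applies. T(n) = O(n log n).

Answer: O(n log n)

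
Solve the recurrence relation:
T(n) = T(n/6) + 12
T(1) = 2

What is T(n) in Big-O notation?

Each step divides n by 6 and adds 12. After log_6(n) steps we reach T(1)=2. So T(n) = 12·log_6(n) + 2 = O(log n).

Answer: O(log n)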